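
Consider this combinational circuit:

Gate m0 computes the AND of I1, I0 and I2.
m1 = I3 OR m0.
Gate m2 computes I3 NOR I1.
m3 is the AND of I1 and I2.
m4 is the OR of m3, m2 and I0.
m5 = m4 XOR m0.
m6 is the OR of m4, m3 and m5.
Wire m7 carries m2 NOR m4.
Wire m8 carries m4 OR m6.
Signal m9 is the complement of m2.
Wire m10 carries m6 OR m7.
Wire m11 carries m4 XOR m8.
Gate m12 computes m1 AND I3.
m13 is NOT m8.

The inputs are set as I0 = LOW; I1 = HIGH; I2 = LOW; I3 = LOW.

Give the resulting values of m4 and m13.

m0 = I1 AND I0 AND I2 = HIGH AND LOW AND LOW = LOW
m2 = I3 NOR I1 = LOW NOR HIGH = LOW
m3 = I1 AND I2 = HIGH AND LOW = LOW
m4 = m3 OR m2 OR I0 = LOW OR LOW OR LOW = LOW
m5 = m4 XOR m0 = LOW XOR LOW = LOW
m6 = m4 OR m3 OR m5 = LOW OR LOW OR LOW = LOW
m8 = m4 OR m6 = LOW OR LOW = LOW
m13 = NOT m8 = NOT LOW = HIGH

m4 = LOW, m13 = HIGH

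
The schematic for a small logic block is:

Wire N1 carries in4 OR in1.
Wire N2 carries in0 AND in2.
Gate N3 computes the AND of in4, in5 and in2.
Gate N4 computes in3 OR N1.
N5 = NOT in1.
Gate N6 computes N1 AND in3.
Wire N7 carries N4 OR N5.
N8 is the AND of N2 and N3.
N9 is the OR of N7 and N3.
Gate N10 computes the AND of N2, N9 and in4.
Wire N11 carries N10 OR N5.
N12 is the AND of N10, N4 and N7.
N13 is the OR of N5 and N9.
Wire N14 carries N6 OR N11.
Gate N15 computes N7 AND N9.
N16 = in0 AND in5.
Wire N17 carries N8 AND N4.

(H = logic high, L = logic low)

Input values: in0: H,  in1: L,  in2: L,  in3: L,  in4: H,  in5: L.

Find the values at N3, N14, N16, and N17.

N1 = in4 OR in1 = H OR L = H
N2 = in0 AND in2 = H AND L = L
N3 = in4 AND in5 AND in2 = H AND L AND L = L
N4 = in3 OR N1 = L OR H = H
N5 = NOT in1 = NOT L = H
N6 = N1 AND in3 = H AND L = L
N7 = N4 OR N5 = H OR H = H
N8 = N2 AND N3 = L AND L = L
N9 = N7 OR N3 = H OR L = H
N10 = N2 AND N9 AND in4 = L AND H AND H = L
N11 = N10 OR N5 = L OR H = H
N14 = N6 OR N11 = L OR H = H
N16 = in0 AND in5 = H AND L = L
N17 = N8 AND N4 = L AND H = L

N3 = L, N14 = H, N16 = L, N17 = L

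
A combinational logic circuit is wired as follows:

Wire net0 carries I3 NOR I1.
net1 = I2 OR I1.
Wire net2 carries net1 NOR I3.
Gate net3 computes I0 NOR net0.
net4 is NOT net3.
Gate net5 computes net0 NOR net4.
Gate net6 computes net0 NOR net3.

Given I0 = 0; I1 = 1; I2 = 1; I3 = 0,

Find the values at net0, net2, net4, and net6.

net0 = 0; net2 = 0; net4 = 0; net6 = 0

net0 = I3 NOR I1 = 0 NOR 1 = 0
net1 = I2 OR I1 = 1 OR 1 = 1
net2 = net1 NOR I3 = 1 NOR 0 = 0
net3 = I0 NOR net0 = 0 NOR 0 = 1
net4 = NOT net3 = NOT 1 = 0
net6 = net0 NOR net3 = 0 NOR 1 = 0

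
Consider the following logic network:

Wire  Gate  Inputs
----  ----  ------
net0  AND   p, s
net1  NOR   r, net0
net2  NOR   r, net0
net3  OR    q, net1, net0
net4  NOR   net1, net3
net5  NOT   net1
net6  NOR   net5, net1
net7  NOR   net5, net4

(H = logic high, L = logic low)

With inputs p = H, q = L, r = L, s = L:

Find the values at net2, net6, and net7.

net2 = H  net6 = L  net7 = H

net0 = p AND s = H AND L = L
net1 = r NOR net0 = L NOR L = H
net2 = r NOR net0 = L NOR L = H
net3 = q OR net1 OR net0 = L OR H OR L = H
net4 = net1 NOR net3 = H NOR H = L
net5 = NOT net1 = NOT H = L
net6 = net5 NOR net1 = L NOR H = L
net7 = net5 NOR net4 = L NOR L = H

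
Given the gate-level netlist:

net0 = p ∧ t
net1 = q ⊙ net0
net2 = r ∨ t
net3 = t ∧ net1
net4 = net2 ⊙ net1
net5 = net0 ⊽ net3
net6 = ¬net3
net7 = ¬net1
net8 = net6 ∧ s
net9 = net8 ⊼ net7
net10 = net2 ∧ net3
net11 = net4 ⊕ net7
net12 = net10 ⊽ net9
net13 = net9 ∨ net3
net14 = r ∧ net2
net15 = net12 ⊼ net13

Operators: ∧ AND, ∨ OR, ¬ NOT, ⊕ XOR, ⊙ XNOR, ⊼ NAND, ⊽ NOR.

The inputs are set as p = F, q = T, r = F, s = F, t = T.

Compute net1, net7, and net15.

net1 = F, net7 = T, net15 = T

net0 = p AND t = F AND T = F
net1 = q XNOR net0 = T XNOR F = F
net2 = r OR t = F OR T = T
net3 = t AND net1 = T AND F = F
net6 = NOT net3 = NOT F = T
net7 = NOT net1 = NOT F = T
net8 = net6 AND s = T AND F = F
net9 = net8 NAND net7 = F NAND T = T
net10 = net2 AND net3 = T AND F = F
net12 = net10 NOR net9 = F NOR T = F
net13 = net9 OR net3 = T OR F = T
net15 = net12 NAND net13 = F NAND T = T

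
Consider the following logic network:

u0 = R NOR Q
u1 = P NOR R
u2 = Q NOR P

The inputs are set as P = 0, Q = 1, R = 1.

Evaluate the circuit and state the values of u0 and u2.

u0 = R NOR Q = 1 NOR 1 = 0
u2 = Q NOR P = 1 NOR 0 = 0

u0 = 0, u2 = 0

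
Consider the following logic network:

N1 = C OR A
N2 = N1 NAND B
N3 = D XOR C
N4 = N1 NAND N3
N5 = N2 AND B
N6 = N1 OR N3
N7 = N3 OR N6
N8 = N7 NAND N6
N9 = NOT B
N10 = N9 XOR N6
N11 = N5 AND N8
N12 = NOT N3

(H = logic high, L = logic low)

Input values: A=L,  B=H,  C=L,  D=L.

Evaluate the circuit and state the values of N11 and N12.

N11 = H, N12 = H

N1 = C OR A = L OR L = L
N2 = N1 NAND B = L NAND H = H
N3 = D XOR C = L XOR L = L
N5 = N2 AND B = H AND H = H
N6 = N1 OR N3 = L OR L = L
N7 = N3 OR N6 = L OR L = L
N8 = N7 NAND N6 = L NAND L = H
N11 = N5 AND N8 = H AND H = H
N12 = NOT N3 = NOT L = H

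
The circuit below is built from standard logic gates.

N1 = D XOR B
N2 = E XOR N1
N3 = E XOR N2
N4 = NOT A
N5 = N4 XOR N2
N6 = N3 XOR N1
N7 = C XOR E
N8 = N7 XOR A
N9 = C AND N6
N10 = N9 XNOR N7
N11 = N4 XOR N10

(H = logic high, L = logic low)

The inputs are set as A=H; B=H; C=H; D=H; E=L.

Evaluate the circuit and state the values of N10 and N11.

N10 = L, N11 = L

N1 = D XOR B = H XOR H = L
N2 = E XOR N1 = L XOR L = L
N3 = E XOR N2 = L XOR L = L
N4 = NOT A = NOT H = L
N6 = N3 XOR N1 = L XOR L = L
N7 = C XOR E = H XOR L = H
N9 = C AND N6 = H AND L = L
N10 = N9 XNOR N7 = L XNOR H = L
N11 = N4 XOR N10 = L XOR L = L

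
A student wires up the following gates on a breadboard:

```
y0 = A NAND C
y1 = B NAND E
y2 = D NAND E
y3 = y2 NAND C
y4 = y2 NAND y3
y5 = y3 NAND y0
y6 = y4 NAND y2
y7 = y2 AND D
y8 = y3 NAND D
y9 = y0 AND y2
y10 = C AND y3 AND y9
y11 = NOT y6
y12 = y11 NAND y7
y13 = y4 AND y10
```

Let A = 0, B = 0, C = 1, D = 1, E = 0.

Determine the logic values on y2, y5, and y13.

y2 = 1; y5 = 1; y13 = 0

y0 = A NAND C = 0 NAND 1 = 1
y2 = D NAND E = 1 NAND 0 = 1
y3 = y2 NAND C = 1 NAND 1 = 0
y4 = y2 NAND y3 = 1 NAND 0 = 1
y5 = y3 NAND y0 = 0 NAND 1 = 1
y9 = y0 AND y2 = 1 AND 1 = 1
y10 = C AND y3 AND y9 = 1 AND 0 AND 1 = 0
y13 = y4 AND y10 = 1 AND 0 = 0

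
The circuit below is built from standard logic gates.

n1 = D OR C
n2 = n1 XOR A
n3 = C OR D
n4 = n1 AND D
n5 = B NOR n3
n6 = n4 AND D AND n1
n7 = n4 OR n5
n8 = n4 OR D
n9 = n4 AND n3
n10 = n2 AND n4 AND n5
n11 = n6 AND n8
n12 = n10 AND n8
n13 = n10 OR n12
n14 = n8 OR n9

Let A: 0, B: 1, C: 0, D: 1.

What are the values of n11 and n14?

n11 = 1; n14 = 1

n1 = D OR C = 1 OR 0 = 1
n3 = C OR D = 0 OR 1 = 1
n4 = n1 AND D = 1 AND 1 = 1
n6 = n4 AND D AND n1 = 1 AND 1 AND 1 = 1
n8 = n4 OR D = 1 OR 1 = 1
n9 = n4 AND n3 = 1 AND 1 = 1
n11 = n6 AND n8 = 1 AND 1 = 1
n14 = n8 OR n9 = 1 OR 1 = 1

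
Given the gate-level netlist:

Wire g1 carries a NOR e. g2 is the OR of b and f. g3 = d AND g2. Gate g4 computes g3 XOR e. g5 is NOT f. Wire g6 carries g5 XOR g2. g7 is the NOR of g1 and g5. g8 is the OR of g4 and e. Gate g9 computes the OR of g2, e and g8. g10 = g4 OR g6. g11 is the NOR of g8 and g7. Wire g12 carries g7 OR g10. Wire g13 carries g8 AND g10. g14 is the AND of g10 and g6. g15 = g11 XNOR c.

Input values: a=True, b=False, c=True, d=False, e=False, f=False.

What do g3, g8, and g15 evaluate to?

g1 = a NOR e = True NOR False = False
g2 = b OR f = False OR False = False
g3 = d AND g2 = False AND False = False
g4 = g3 XOR e = False XOR False = False
g5 = NOT f = NOT False = True
g7 = g1 NOR g5 = False NOR True = False
g8 = g4 OR e = False OR False = False
g11 = g8 NOR g7 = False NOR False = True
g15 = g11 XNOR c = True XNOR True = True

g3 = False  g8 = False  g15 = True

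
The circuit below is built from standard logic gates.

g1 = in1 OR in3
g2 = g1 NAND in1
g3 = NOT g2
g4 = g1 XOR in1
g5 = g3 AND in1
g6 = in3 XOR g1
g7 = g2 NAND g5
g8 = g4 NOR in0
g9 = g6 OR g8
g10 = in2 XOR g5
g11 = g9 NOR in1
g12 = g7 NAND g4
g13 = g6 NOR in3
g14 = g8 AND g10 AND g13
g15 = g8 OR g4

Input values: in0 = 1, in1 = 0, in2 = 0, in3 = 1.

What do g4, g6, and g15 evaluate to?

g1 = in1 OR in3 = 0 OR 1 = 1
g4 = g1 XOR in1 = 1 XOR 0 = 1
g6 = in3 XOR g1 = 1 XOR 1 = 0
g8 = g4 NOR in0 = 1 NOR 1 = 0
g15 = g8 OR g4 = 0 OR 1 = 1

g4 = 1, g6 = 0, g15 = 1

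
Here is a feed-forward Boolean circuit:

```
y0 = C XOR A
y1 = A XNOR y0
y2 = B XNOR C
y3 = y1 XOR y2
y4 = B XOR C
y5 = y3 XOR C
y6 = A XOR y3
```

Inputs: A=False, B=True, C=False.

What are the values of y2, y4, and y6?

y0 = C XOR A = False XOR False = False
y1 = A XNOR y0 = False XNOR False = True
y2 = B XNOR C = True XNOR False = False
y3 = y1 XOR y2 = True XOR False = True
y4 = B XOR C = True XOR False = True
y6 = A XOR y3 = False XOR True = True

y2 = False  y4 = True  y6 = True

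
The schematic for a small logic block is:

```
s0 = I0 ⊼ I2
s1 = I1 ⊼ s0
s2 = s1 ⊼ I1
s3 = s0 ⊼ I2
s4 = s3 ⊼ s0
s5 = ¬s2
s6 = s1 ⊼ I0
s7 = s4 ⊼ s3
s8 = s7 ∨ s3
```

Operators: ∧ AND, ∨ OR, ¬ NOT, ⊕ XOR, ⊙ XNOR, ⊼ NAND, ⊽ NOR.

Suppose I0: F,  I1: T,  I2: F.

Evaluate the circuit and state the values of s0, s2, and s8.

s0 = T, s2 = T, s8 = T

s0 = I0 NAND I2 = F NAND F = T
s1 = I1 NAND s0 = T NAND T = F
s2 = s1 NAND I1 = F NAND T = T
s3 = s0 NAND I2 = T NAND F = T
s4 = s3 NAND s0 = T NAND T = F
s7 = s4 NAND s3 = F NAND T = T
s8 = s7 OR s3 = T OR T = T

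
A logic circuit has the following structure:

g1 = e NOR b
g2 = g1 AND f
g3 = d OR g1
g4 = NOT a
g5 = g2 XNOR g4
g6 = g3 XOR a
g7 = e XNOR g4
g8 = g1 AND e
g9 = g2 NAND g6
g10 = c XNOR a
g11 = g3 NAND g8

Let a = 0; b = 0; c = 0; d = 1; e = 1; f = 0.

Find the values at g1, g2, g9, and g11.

g1 = 0, g2 = 0, g9 = 1, g11 = 1

g1 = e NOR b = 1 NOR 0 = 0
g2 = g1 AND f = 0 AND 0 = 0
g3 = d OR g1 = 1 OR 0 = 1
g6 = g3 XOR a = 1 XOR 0 = 1
g8 = g1 AND e = 0 AND 1 = 0
g9 = g2 NAND g6 = 0 NAND 1 = 1
g11 = g3 NAND g8 = 1 NAND 0 = 1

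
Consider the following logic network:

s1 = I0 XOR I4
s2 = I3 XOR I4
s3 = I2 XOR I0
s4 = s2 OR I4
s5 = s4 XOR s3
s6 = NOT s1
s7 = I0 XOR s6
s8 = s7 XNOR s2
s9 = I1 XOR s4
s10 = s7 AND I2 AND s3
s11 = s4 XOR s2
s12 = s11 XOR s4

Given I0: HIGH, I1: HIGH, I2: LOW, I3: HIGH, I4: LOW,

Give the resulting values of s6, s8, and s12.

s6 = LOW, s8 = HIGH, s12 = HIGH

s1 = I0 XOR I4 = HIGH XOR LOW = HIGH
s2 = I3 XOR I4 = HIGH XOR LOW = HIGH
s4 = s2 OR I4 = HIGH OR LOW = HIGH
s6 = NOT s1 = NOT HIGH = LOW
s7 = I0 XOR s6 = HIGH XOR LOW = HIGH
s8 = s7 XNOR s2 = HIGH XNOR HIGH = HIGH
s11 = s4 XOR s2 = HIGH XOR HIGH = LOW
s12 = s11 XOR s4 = LOW XOR HIGH = HIGH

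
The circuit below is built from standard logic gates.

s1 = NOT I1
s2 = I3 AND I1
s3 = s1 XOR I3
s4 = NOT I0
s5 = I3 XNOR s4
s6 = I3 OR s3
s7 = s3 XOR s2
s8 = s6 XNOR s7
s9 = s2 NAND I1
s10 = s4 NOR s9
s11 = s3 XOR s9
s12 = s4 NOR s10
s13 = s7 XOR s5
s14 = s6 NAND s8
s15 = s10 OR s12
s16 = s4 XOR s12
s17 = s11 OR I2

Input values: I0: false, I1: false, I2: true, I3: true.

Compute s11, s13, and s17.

s11 = true; s13 = true; s17 = true

s1 = NOT I1 = NOT false = true
s2 = I3 AND I1 = true AND false = false
s3 = s1 XOR I3 = true XOR true = false
s4 = NOT I0 = NOT false = true
s5 = I3 XNOR s4 = true XNOR true = true
s7 = s3 XOR s2 = false XOR false = false
s9 = s2 NAND I1 = false NAND false = true
s11 = s3 XOR s9 = false XOR true = true
s13 = s7 XOR s5 = false XOR true = true
s17 = s11 OR I2 = true OR true = true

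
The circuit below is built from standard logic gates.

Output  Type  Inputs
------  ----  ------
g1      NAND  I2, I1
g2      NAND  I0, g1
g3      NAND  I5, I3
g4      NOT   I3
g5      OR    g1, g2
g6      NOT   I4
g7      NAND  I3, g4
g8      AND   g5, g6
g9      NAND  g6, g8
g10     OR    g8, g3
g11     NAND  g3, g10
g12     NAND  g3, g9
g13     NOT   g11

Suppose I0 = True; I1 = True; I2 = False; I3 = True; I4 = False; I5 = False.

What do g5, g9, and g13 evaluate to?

g1 = I2 NAND I1 = False NAND True = True
g2 = I0 NAND g1 = True NAND True = False
g3 = I5 NAND I3 = False NAND True = True
g5 = g1 OR g2 = True OR False = True
g6 = NOT I4 = NOT False = True
g8 = g5 AND g6 = True AND True = True
g9 = g6 NAND g8 = True NAND True = False
g10 = g8 OR g3 = True OR True = True
g11 = g3 NAND g10 = True NAND True = False
g13 = NOT g11 = NOT False = True

g5 = True  g9 = False  g13 = True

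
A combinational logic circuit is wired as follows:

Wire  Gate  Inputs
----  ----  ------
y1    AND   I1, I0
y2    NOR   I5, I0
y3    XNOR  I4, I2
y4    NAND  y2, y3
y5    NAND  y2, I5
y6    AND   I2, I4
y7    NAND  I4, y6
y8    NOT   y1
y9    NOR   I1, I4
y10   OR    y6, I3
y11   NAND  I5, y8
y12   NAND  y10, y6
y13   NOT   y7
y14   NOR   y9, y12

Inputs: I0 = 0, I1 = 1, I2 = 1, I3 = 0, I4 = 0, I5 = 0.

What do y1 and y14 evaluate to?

y1 = I1 AND I0 = 1 AND 0 = 0
y6 = I2 AND I4 = 1 AND 0 = 0
y9 = I1 NOR I4 = 1 NOR 0 = 0
y10 = y6 OR I3 = 0 OR 0 = 0
y12 = y10 NAND y6 = 0 NAND 0 = 1
y14 = y9 NOR y12 = 0 NOR 1 = 0

y1 = 0  y14 = 0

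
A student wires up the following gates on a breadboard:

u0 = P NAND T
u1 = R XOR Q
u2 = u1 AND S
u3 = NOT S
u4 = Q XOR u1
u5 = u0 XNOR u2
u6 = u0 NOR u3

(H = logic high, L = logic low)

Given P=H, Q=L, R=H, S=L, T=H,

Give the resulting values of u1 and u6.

u0 = P NAND T = H NAND H = L
u1 = R XOR Q = H XOR L = H
u3 = NOT S = NOT L = H
u6 = u0 NOR u3 = L NOR H = L

u1 = H, u6 = L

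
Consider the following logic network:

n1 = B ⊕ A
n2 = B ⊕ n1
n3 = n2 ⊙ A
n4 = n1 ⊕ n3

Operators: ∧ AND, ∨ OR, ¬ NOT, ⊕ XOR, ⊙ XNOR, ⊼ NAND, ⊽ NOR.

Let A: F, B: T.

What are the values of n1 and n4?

n1 = T  n4 = F

n1 = B XOR A = T XOR F = T
n2 = B XOR n1 = T XOR T = F
n3 = n2 XNOR A = F XNOR F = T
n4 = n1 XOR n3 = T XOR T = F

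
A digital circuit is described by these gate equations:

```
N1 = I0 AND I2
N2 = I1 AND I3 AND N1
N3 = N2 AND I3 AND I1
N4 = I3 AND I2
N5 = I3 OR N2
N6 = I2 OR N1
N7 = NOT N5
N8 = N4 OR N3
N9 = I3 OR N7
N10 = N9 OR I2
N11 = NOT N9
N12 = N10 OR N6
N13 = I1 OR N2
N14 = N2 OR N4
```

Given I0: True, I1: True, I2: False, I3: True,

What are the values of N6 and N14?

N1 = I0 AND I2 = True AND False = False
N2 = I1 AND I3 AND N1 = True AND True AND False = False
N4 = I3 AND I2 = True AND False = False
N6 = I2 OR N1 = False OR False = False
N14 = N2 OR N4 = False OR False = False

N6 = False; N14 = False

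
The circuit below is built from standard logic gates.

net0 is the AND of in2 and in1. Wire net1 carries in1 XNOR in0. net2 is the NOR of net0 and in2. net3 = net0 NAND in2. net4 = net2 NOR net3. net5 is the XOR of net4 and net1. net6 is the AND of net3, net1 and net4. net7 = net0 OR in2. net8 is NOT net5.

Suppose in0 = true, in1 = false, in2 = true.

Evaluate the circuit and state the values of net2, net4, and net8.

net2 = false, net4 = false, net8 = true

net0 = in2 AND in1 = true AND false = false
net1 = in1 XNOR in0 = false XNOR true = false
net2 = net0 NOR in2 = false NOR true = false
net3 = net0 NAND in2 = false NAND true = true
net4 = net2 NOR net3 = false NOR true = false
net5 = net4 XOR net1 = false XOR false = false
net8 = NOT net5 = NOT false = true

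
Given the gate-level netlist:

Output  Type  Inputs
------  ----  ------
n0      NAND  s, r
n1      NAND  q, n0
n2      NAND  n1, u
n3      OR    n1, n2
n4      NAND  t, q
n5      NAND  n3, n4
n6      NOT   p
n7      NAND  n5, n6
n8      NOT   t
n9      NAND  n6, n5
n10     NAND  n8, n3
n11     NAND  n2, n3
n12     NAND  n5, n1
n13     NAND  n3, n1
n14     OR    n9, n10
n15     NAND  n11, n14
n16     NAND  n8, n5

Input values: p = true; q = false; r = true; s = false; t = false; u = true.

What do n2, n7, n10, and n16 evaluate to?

n2 = false, n7 = true, n10 = false, n16 = true

n0 = s NAND r = false NAND true = true
n1 = q NAND n0 = false NAND true = true
n2 = n1 NAND u = true NAND true = false
n3 = n1 OR n2 = true OR false = true
n4 = t NAND q = false NAND false = true
n5 = n3 NAND n4 = true NAND true = false
n6 = NOT p = NOT true = false
n7 = n5 NAND n6 = false NAND false = true
n8 = NOT t = NOT false = true
n10 = n8 NAND n3 = true NAND true = false
n16 = n8 NAND n5 = true NAND false = true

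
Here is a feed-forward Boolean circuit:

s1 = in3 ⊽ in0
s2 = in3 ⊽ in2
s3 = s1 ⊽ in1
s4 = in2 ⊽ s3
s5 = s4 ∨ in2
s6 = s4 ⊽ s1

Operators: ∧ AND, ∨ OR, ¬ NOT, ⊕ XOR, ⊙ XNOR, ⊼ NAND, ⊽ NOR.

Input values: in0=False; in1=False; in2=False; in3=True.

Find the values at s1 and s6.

s1 = False, s6 = True

s1 = in3 NOR in0 = True NOR False = False
s3 = s1 NOR in1 = False NOR False = True
s4 = in2 NOR s3 = False NOR True = False
s6 = s4 NOR s1 = False NOR False = True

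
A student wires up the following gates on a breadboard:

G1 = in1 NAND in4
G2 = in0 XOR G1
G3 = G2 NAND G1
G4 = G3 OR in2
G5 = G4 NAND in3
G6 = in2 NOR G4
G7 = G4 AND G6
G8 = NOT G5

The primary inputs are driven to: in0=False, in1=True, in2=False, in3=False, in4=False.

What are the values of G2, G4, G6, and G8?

G2 = True, G4 = False, G6 = True, G8 = False

G1 = in1 NAND in4 = True NAND False = True
G2 = in0 XOR G1 = False XOR True = True
G3 = G2 NAND G1 = True NAND True = False
G4 = G3 OR in2 = False OR False = False
G5 = G4 NAND in3 = False NAND False = True
G6 = in2 NOR G4 = False NOR False = True
G8 = NOT G5 = NOT True = False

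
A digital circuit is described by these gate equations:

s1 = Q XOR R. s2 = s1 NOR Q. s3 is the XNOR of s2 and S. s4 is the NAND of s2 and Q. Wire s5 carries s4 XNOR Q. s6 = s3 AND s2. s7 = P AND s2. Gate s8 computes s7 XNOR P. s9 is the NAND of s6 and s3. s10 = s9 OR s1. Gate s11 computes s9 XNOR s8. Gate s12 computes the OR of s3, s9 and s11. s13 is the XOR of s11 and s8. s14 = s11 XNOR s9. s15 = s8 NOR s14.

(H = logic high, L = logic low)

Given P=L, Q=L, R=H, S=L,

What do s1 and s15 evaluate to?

s1 = H, s15 = L

s1 = Q XOR R = L XOR H = H
s2 = s1 NOR Q = H NOR L = L
s3 = s2 XNOR S = L XNOR L = H
s6 = s3 AND s2 = H AND L = L
s7 = P AND s2 = L AND L = L
s8 = s7 XNOR P = L XNOR L = H
s9 = s6 NAND s3 = L NAND H = H
s11 = s9 XNOR s8 = H XNOR H = H
s14 = s11 XNOR s9 = H XNOR H = H
s15 = s8 NOR s14 = H NOR H = L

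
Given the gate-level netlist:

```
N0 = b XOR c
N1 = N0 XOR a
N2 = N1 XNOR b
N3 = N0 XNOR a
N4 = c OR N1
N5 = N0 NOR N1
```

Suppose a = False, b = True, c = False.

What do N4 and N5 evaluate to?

N4 = True; N5 = False

N0 = b XOR c = True XOR False = True
N1 = N0 XOR a = True XOR False = True
N4 = c OR N1 = False OR True = True
N5 = N0 NOR N1 = True NOR True = False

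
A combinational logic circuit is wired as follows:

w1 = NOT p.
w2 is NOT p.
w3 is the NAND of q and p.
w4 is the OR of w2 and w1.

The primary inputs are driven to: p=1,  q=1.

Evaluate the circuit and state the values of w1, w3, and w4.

w1 = NOT p = NOT 1 = 0
w2 = NOT p = NOT 1 = 0
w3 = q NAND p = 1 NAND 1 = 0
w4 = w2 OR w1 = 0 OR 0 = 0

w1 = 0; w3 = 0; w4 = 0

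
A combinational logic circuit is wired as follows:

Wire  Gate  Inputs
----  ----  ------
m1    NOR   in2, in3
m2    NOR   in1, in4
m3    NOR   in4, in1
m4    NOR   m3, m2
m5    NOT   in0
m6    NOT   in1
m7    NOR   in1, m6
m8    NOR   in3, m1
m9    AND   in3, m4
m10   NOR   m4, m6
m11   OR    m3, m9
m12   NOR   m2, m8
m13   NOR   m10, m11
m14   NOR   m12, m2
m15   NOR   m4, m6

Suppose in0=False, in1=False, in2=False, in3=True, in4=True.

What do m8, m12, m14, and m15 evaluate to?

m1 = in2 NOR in3 = False NOR True = False
m2 = in1 NOR in4 = False NOR True = False
m3 = in4 NOR in1 = True NOR False = False
m4 = m3 NOR m2 = False NOR False = True
m6 = NOT in1 = NOT False = True
m8 = in3 NOR m1 = True NOR False = False
m12 = m2 NOR m8 = False NOR False = True
m14 = m12 NOR m2 = True NOR False = False
m15 = m4 NOR m6 = True NOR True = False

m8 = False, m12 = True, m14 = False, m15 = False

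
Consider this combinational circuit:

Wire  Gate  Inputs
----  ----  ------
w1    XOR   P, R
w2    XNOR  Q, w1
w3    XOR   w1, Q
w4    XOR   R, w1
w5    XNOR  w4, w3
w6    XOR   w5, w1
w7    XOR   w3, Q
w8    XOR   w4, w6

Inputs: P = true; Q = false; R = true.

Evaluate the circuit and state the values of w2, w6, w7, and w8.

w2 = true, w6 = false, w7 = false, w8 = true

w1 = P XOR R = true XOR true = false
w2 = Q XNOR w1 = false XNOR false = true
w3 = w1 XOR Q = false XOR false = false
w4 = R XOR w1 = true XOR false = true
w5 = w4 XNOR w3 = true XNOR false = false
w6 = w5 XOR w1 = false XOR false = false
w7 = w3 XOR Q = false XOR false = false
w8 = w4 XOR w6 = true XOR false = true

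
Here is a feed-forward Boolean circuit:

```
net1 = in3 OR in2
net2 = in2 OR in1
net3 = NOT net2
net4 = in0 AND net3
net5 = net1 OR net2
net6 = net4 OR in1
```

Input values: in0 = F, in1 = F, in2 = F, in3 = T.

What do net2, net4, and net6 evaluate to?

net2 = F, net4 = F, net6 = F

net2 = in2 OR in1 = F OR F = F
net3 = NOT net2 = NOT F = T
net4 = in0 AND net3 = F AND T = F
net6 = net4 OR in1 = F OR F = F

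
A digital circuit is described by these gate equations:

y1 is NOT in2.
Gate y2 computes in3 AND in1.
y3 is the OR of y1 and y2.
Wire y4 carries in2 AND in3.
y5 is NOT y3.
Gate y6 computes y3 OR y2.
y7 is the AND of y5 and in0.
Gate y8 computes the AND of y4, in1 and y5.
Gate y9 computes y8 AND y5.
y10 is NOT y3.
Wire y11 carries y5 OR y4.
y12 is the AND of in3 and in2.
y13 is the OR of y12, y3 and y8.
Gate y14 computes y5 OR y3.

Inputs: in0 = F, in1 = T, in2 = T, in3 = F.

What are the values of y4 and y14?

y4 = F, y14 = T

y1 = NOT in2 = NOT T = F
y2 = in3 AND in1 = F AND T = F
y3 = y1 OR y2 = F OR F = F
y4 = in2 AND in3 = T AND F = F
y5 = NOT y3 = NOT F = T
y14 = y5 OR y3 = T OR F = T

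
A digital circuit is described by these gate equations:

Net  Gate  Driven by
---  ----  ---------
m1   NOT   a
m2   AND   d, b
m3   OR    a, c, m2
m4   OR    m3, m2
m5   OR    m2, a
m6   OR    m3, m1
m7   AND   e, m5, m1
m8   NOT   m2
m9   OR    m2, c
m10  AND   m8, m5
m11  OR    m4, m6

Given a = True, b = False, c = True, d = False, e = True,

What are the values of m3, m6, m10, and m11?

m1 = NOT a = NOT True = False
m2 = d AND b = False AND False = False
m3 = a OR c OR m2 = True OR True OR False = True
m4 = m3 OR m2 = True OR False = True
m5 = m2 OR a = False OR True = True
m6 = m3 OR m1 = True OR False = True
m8 = NOT m2 = NOT False = True
m10 = m8 AND m5 = True AND True = True
m11 = m4 OR m6 = True OR True = True

m3 = True, m6 = True, m10 = True, m11 = True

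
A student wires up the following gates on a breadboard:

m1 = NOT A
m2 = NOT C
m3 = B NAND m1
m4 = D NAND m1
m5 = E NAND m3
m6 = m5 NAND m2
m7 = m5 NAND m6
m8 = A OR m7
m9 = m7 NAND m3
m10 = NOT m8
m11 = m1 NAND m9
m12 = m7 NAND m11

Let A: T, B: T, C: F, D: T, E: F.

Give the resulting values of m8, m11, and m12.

m1 = NOT A = NOT T = F
m2 = NOT C = NOT F = T
m3 = B NAND m1 = T NAND F = T
m5 = E NAND m3 = F NAND T = T
m6 = m5 NAND m2 = T NAND T = F
m7 = m5 NAND m6 = T NAND F = T
m8 = A OR m7 = T OR T = T
m9 = m7 NAND m3 = T NAND T = F
m11 = m1 NAND m9 = F NAND F = T
m12 = m7 NAND m11 = T NAND T = F

m8 = T; m11 = T; m12 = F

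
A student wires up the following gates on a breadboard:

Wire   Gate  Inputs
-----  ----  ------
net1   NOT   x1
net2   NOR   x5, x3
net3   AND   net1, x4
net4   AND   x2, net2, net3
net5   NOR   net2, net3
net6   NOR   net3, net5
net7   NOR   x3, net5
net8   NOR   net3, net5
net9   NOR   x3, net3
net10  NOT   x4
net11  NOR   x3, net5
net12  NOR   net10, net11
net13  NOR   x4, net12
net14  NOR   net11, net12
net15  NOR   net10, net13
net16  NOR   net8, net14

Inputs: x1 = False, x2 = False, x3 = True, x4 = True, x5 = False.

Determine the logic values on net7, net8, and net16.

net1 = NOT x1 = NOT False = True
net2 = x5 NOR x3 = False NOR True = False
net3 = net1 AND x4 = True AND True = True
net5 = net2 NOR net3 = False NOR True = False
net7 = x3 NOR net5 = True NOR False = False
net8 = net3 NOR net5 = True NOR False = False
net10 = NOT x4 = NOT True = False
net11 = x3 NOR net5 = True NOR False = False
net12 = net10 NOR net11 = False NOR False = True
net14 = net11 NOR net12 = False NOR True = False
net16 = net8 NOR net14 = False NOR False = True

net7 = False, net8 = False, net16 = True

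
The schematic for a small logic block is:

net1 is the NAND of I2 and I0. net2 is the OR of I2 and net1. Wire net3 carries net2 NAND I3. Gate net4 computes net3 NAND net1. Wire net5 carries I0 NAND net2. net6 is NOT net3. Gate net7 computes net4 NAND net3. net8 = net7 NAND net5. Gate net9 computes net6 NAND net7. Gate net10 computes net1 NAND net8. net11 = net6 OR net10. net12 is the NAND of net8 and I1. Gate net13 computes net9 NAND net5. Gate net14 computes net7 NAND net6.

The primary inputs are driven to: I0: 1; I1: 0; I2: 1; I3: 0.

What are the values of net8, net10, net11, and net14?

net8 = 1, net10 = 1, net11 = 1, net14 = 1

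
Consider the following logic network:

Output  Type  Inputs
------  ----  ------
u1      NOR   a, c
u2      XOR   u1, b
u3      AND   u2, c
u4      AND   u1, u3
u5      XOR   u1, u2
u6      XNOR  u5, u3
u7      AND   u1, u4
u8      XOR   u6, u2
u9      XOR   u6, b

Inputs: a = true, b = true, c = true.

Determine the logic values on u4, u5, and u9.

u1 = a NOR c = true NOR true = false
u2 = u1 XOR b = false XOR true = true
u3 = u2 AND c = true AND true = true
u4 = u1 AND u3 = false AND true = false
u5 = u1 XOR u2 = false XOR true = true
u6 = u5 XNOR u3 = true XNOR true = true
u9 = u6 XOR b = true XOR true = false

u4 = false  u5 = true  u9 = false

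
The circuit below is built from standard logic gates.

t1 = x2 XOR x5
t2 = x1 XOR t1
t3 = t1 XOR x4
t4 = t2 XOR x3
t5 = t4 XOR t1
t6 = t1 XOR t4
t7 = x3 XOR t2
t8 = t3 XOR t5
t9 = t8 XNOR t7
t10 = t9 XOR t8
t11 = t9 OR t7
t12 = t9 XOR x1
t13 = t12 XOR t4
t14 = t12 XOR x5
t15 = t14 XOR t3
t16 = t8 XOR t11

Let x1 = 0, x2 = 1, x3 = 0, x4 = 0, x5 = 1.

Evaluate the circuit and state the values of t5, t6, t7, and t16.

t1 = x2 XOR x5 = 1 XOR 1 = 0
t2 = x1 XOR t1 = 0 XOR 0 = 0
t3 = t1 XOR x4 = 0 XOR 0 = 0
t4 = t2 XOR x3 = 0 XOR 0 = 0
t5 = t4 XOR t1 = 0 XOR 0 = 0
t6 = t1 XOR t4 = 0 XOR 0 = 0
t7 = x3 XOR t2 = 0 XOR 0 = 0
t8 = t3 XOR t5 = 0 XOR 0 = 0
t9 = t8 XNOR t7 = 0 XNOR 0 = 1
t11 = t9 OR t7 = 1 OR 0 = 1
t16 = t8 XOR t11 = 0 XOR 1 = 1

t5 = 0, t6 = 0, t7 = 0, t16 = 1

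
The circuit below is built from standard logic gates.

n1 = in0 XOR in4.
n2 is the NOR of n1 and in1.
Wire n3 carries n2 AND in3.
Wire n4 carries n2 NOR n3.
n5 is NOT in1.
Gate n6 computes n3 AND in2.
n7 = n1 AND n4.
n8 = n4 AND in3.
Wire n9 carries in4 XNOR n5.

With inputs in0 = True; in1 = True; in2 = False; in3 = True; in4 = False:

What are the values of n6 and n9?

n1 = in0 XOR in4 = True XOR False = True
n2 = n1 NOR in1 = True NOR True = False
n3 = n2 AND in3 = False AND True = False
n5 = NOT in1 = NOT True = False
n6 = n3 AND in2 = False AND False = False
n9 = in4 XNOR n5 = False XNOR False = True

n6 = False, n9 = True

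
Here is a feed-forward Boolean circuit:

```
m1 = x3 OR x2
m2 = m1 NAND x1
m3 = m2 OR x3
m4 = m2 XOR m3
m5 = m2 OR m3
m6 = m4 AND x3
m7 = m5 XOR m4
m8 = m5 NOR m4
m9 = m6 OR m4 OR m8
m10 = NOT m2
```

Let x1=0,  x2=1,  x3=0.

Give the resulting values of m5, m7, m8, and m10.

m5 = 1; m7 = 1; m8 = 0; m10 = 0

m1 = x3 OR x2 = 0 OR 1 = 1
m2 = m1 NAND x1 = 1 NAND 0 = 1
m3 = m2 OR x3 = 1 OR 0 = 1
m4 = m2 XOR m3 = 1 XOR 1 = 0
m5 = m2 OR m3 = 1 OR 1 = 1
m7 = m5 XOR m4 = 1 XOR 0 = 1
m8 = m5 NOR m4 = 1 NOR 0 = 0
m10 = NOT m2 = NOT 1 = 0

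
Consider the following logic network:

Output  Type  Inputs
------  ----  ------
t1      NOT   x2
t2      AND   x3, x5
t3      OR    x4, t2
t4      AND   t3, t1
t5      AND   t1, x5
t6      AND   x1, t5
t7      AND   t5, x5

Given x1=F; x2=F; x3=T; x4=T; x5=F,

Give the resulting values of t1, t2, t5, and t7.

t1 = NOT x2 = NOT F = T
t2 = x3 AND x5 = T AND F = F
t5 = t1 AND x5 = T AND F = F
t7 = t5 AND x5 = F AND F = F

t1 = T, t2 = F, t5 = F, t7 = F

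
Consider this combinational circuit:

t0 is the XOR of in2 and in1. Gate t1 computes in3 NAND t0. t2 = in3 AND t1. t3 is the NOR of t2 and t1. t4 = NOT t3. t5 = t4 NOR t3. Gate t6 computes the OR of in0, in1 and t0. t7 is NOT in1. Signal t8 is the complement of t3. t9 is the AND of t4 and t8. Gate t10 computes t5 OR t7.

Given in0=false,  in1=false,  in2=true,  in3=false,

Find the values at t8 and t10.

t8 = true  t10 = true

t0 = in2 XOR in1 = true XOR false = true
t1 = in3 NAND t0 = false NAND true = true
t2 = in3 AND t1 = false AND true = false
t3 = t2 NOR t1 = false NOR true = false
t4 = NOT t3 = NOT false = true
t5 = t4 NOR t3 = true NOR false = false
t7 = NOT in1 = NOT false = true
t8 = NOT t3 = NOT false = true
t10 = t5 OR t7 = false OR true = true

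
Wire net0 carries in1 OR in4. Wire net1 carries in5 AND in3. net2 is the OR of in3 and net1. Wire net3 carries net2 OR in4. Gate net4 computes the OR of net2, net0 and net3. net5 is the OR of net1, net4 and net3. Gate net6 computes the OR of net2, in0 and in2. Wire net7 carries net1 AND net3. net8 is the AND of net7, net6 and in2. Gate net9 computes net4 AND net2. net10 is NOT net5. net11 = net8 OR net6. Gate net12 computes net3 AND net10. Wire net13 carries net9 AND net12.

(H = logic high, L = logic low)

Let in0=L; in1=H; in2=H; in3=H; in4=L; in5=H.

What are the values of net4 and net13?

net4 = H, net13 = L

net0 = in1 OR in4 = H OR L = H
net1 = in5 AND in3 = H AND H = H
net2 = in3 OR net1 = H OR H = H
net3 = net2 OR in4 = H OR L = H
net4 = net2 OR net0 OR net3 = H OR H OR H = H
net5 = net1 OR net4 OR net3 = H OR H OR H = H
net9 = net4 AND net2 = H AND H = H
net10 = NOT net5 = NOT H = L
net12 = net3 AND net10 = H AND L = L
net13 = net9 AND net12 = H AND L = L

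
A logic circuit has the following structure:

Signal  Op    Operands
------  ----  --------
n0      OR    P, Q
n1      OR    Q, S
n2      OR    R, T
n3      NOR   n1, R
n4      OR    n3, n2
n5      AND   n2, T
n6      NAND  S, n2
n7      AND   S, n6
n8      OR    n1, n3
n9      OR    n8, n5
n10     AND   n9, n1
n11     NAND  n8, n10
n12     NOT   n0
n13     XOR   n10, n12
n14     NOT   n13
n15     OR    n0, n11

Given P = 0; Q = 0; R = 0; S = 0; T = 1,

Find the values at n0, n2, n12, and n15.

n0 = P OR Q = 0 OR 0 = 0
n1 = Q OR S = 0 OR 0 = 0
n2 = R OR T = 0 OR 1 = 1
n3 = n1 NOR R = 0 NOR 0 = 1
n5 = n2 AND T = 1 AND 1 = 1
n8 = n1 OR n3 = 0 OR 1 = 1
n9 = n8 OR n5 = 1 OR 1 = 1
n10 = n9 AND n1 = 1 AND 0 = 0
n11 = n8 NAND n10 = 1 NAND 0 = 1
n12 = NOT n0 = NOT 0 = 1
n15 = n0 OR n11 = 0 OR 1 = 1

n0 = 0; n2 = 1; n12 = 1; n15 = 1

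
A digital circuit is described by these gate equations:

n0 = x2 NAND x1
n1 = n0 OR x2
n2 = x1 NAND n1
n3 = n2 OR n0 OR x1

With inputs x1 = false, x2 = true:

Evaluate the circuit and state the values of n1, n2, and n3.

n0 = x2 NAND x1 = true NAND false = true
n1 = n0 OR x2 = true OR true = true
n2 = x1 NAND n1 = false NAND true = true
n3 = n2 OR n0 OR x1 = true OR true OR false = true

n1 = true, n2 = true, n3 = true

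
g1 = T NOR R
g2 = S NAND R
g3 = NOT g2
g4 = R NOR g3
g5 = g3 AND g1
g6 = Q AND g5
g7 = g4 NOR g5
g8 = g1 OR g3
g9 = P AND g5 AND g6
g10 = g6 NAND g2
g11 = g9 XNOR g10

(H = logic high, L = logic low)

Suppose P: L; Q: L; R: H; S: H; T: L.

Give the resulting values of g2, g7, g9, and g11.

g1 = T NOR R = L NOR H = L
g2 = S NAND R = H NAND H = L
g3 = NOT g2 = NOT L = H
g4 = R NOR g3 = H NOR H = L
g5 = g3 AND g1 = H AND L = L
g6 = Q AND g5 = L AND L = L
g7 = g4 NOR g5 = L NOR L = H
g9 = P AND g5 AND g6 = L AND L AND L = L
g10 = g6 NAND g2 = L NAND L = H
g11 = g9 XNOR g10 = L XNOR H = L

g2 = L; g7 = H; g9 = L; g11 = L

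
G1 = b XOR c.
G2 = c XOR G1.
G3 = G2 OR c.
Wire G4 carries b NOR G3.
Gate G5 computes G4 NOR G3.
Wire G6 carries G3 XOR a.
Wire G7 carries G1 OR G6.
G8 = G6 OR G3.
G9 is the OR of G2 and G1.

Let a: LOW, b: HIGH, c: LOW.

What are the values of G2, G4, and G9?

G2 = HIGH, G4 = LOW, G9 = HIGH

G1 = b XOR c = HIGH XOR LOW = HIGH
G2 = c XOR G1 = LOW XOR HIGH = HIGH
G3 = G2 OR c = HIGH OR LOW = HIGH
G4 = b NOR G3 = HIGH NOR HIGH = LOW
G9 = G2 OR G1 = HIGH OR HIGH = HIGH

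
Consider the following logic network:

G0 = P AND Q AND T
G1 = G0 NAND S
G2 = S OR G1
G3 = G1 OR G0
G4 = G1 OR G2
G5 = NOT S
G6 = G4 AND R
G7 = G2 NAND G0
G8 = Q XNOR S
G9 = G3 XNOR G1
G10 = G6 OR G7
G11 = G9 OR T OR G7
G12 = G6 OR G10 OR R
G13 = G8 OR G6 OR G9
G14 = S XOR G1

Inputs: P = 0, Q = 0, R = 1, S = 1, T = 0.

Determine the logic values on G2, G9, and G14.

G0 = P AND Q AND T = 0 AND 0 AND 0 = 0
G1 = G0 NAND S = 0 NAND 1 = 1
G2 = S OR G1 = 1 OR 1 = 1
G3 = G1 OR G0 = 1 OR 0 = 1
G9 = G3 XNOR G1 = 1 XNOR 1 = 1
G14 = S XOR G1 = 1 XOR 1 = 0

G2 = 1, G9 = 1, G14 = 0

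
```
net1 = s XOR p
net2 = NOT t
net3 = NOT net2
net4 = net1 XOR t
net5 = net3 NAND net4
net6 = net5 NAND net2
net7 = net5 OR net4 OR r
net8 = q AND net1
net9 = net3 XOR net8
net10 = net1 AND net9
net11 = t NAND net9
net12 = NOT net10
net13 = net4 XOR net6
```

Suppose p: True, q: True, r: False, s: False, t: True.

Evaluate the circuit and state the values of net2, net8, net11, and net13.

net2 = False; net8 = True; net11 = True; net13 = True

net1 = s XOR p = False XOR True = True
net2 = NOT t = NOT True = False
net3 = NOT net2 = NOT False = True
net4 = net1 XOR t = True XOR True = False
net5 = net3 NAND net4 = True NAND False = True
net6 = net5 NAND net2 = True NAND False = True
net8 = q AND net1 = True AND True = True
net9 = net3 XOR net8 = True XOR True = False
net11 = t NAND net9 = True NAND False = True
net13 = net4 XOR net6 = False XOR True = True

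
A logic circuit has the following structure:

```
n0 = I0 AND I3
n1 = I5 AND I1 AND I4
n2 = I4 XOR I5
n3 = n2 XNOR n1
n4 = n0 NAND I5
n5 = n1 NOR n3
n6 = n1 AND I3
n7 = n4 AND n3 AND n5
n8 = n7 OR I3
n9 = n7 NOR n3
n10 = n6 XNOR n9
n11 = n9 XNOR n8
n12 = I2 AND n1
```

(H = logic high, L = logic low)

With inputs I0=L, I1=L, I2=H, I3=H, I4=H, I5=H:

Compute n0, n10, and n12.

n0 = I0 AND I3 = L AND H = L
n1 = I5 AND I1 AND I4 = H AND L AND H = L
n2 = I4 XOR I5 = H XOR H = L
n3 = n2 XNOR n1 = L XNOR L = H
n4 = n0 NAND I5 = L NAND H = H
n5 = n1 NOR n3 = L NOR H = L
n6 = n1 AND I3 = L AND H = L
n7 = n4 AND n3 AND n5 = H AND H AND L = L
n9 = n7 NOR n3 = L NOR H = L
n10 = n6 XNOR n9 = L XNOR L = H
n12 = I2 AND n1 = H AND L = L

n0 = L, n10 = H, n12 = L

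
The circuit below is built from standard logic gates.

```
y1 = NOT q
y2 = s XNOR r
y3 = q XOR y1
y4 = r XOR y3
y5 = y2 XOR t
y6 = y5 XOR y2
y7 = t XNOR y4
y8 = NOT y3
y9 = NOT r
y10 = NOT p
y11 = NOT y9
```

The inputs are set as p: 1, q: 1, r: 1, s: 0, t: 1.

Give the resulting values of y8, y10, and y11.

y1 = NOT q = NOT 1 = 0
y3 = q XOR y1 = 1 XOR 0 = 1
y8 = NOT y3 = NOT 1 = 0
y9 = NOT r = NOT 1 = 0
y10 = NOT p = NOT 1 = 0
y11 = NOT y9 = NOT 0 = 1

y8 = 0, y10 = 0, y11 = 1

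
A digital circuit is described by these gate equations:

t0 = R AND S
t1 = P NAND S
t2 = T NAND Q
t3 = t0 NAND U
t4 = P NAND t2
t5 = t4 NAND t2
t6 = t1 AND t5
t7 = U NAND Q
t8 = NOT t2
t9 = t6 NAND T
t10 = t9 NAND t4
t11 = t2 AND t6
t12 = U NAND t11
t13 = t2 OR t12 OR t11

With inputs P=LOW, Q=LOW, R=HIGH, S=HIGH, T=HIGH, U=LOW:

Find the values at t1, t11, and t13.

t1 = P NAND S = LOW NAND HIGH = HIGH
t2 = T NAND Q = HIGH NAND LOW = HIGH
t4 = P NAND t2 = LOW NAND HIGH = HIGH
t5 = t4 NAND t2 = HIGH NAND HIGH = LOW
t6 = t1 AND t5 = HIGH AND LOW = LOW
t11 = t2 AND t6 = HIGH AND LOW = LOW
t12 = U NAND t11 = LOW NAND LOW = HIGH
t13 = t2 OR t12 OR t11 = HIGH OR HIGH OR LOW = HIGH

t1 = HIGH; t11 = LOW; t13 = HIGH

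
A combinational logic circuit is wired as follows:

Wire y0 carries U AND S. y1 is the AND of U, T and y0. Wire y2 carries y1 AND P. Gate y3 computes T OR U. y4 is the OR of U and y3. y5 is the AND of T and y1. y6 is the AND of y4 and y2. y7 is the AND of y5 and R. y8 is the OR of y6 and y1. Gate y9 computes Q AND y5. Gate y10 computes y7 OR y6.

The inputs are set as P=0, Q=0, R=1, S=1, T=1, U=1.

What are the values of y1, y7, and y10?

y1 = 1, y7 = 1, y10 = 1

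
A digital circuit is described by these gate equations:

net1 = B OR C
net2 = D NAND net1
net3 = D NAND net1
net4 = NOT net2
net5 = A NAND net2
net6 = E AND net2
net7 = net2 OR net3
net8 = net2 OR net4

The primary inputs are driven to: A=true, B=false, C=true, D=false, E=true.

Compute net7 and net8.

net1 = B OR C = false OR true = true
net2 = D NAND net1 = false NAND true = true
net3 = D NAND net1 = false NAND true = true
net4 = NOT net2 = NOT true = false
net7 = net2 OR net3 = true OR true = true
net8 = net2 OR net4 = true OR false = true

net7 = true, net8 = true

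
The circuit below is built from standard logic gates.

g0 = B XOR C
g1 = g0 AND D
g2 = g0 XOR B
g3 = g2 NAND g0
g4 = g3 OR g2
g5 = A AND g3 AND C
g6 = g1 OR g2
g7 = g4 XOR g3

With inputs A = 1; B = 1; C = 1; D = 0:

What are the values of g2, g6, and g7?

g2 = 1, g6 = 1, g7 = 0

g0 = B XOR C = 1 XOR 1 = 0
g1 = g0 AND D = 0 AND 0 = 0
g2 = g0 XOR B = 0 XOR 1 = 1
g3 = g2 NAND g0 = 1 NAND 0 = 1
g4 = g3 OR g2 = 1 OR 1 = 1
g6 = g1 OR g2 = 0 OR 1 = 1
g7 = g4 XOR g3 = 1 XOR 1 = 0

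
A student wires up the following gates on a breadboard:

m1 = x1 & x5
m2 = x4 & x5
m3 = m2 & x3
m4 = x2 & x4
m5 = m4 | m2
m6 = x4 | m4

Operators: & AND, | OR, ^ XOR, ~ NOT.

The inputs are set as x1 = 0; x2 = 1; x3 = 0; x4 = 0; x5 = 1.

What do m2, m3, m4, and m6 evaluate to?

m2 = 0  m3 = 0  m4 = 0  m6 = 0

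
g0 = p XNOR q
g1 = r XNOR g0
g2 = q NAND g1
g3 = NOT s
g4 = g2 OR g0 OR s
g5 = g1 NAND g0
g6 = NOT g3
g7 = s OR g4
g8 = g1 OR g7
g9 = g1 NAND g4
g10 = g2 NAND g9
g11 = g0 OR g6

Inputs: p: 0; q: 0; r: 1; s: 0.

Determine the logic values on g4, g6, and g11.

g0 = p XNOR q = 0 XNOR 0 = 1
g1 = r XNOR g0 = 1 XNOR 1 = 1
g2 = q NAND g1 = 0 NAND 1 = 1
g3 = NOT s = NOT 0 = 1
g4 = g2 OR g0 OR s = 1 OR 1 OR 0 = 1
g6 = NOT g3 = NOT 1 = 0
g11 = g0 OR g6 = 1 OR 0 = 1

g4 = 1  g6 = 0  g11 = 1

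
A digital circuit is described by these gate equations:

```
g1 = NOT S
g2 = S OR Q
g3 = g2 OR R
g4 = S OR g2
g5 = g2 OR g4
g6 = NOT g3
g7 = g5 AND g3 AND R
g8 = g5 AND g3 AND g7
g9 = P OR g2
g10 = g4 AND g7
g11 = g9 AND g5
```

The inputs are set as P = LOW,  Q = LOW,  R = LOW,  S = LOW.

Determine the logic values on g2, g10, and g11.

g2 = S OR Q = LOW OR LOW = LOW
g3 = g2 OR R = LOW OR LOW = LOW
g4 = S OR g2 = LOW OR LOW = LOW
g5 = g2 OR g4 = LOW OR LOW = LOW
g7 = g5 AND g3 AND R = LOW AND LOW AND LOW = LOW
g9 = P OR g2 = LOW OR LOW = LOW
g10 = g4 AND g7 = LOW AND LOW = LOW
g11 = g9 AND g5 = LOW AND LOW = LOW

g2 = LOW  g10 = LOW  g11 = LOW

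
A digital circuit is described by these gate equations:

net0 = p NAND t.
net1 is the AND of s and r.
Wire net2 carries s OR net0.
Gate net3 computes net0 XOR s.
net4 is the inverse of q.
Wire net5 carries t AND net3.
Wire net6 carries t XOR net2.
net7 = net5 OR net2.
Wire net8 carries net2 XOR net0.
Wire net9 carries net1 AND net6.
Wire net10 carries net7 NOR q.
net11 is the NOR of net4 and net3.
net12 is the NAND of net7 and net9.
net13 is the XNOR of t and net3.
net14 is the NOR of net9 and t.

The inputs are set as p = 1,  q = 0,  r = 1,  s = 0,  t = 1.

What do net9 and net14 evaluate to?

net9 = 0; net14 = 0

net0 = p NAND t = 1 NAND 1 = 0
net1 = s AND r = 0 AND 1 = 0
net2 = s OR net0 = 0 OR 0 = 0
net6 = t XOR net2 = 1 XOR 0 = 1
net9 = net1 AND net6 = 0 AND 1 = 0
net14 = net9 NOR t = 0 NOR 1 = 0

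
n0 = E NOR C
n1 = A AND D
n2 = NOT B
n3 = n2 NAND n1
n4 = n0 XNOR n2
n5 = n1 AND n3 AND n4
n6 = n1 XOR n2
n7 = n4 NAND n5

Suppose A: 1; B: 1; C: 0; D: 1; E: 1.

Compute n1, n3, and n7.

n0 = E NOR C = 1 NOR 0 = 0
n1 = A AND D = 1 AND 1 = 1
n2 = NOT B = NOT 1 = 0
n3 = n2 NAND n1 = 0 NAND 1 = 1
n4 = n0 XNOR n2 = 0 XNOR 0 = 1
n5 = n1 AND n3 AND n4 = 1 AND 1 AND 1 = 1
n7 = n4 NAND n5 = 1 NAND 1 = 0

n1 = 1  n3 = 1  n7 = 0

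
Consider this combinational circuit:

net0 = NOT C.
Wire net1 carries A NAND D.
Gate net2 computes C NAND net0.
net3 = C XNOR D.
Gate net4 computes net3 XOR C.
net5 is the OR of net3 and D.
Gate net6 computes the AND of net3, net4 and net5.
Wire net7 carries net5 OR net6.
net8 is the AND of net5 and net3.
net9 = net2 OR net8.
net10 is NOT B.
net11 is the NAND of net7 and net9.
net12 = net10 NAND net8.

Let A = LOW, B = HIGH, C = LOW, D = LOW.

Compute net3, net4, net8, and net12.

net3 = HIGH, net4 = HIGH, net8 = HIGH, net12 = HIGH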